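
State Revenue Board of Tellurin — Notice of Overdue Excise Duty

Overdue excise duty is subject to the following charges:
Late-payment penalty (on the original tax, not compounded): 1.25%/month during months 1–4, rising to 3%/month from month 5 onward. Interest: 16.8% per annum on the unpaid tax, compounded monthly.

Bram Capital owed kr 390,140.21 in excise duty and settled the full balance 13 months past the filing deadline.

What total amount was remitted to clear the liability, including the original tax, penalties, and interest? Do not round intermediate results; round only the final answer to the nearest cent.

kr 592,272.23

Penalty, months 1–4: 4 × 1.25% × kr 390,140.21 = kr 19,507.01…
Penalty, months 5–13: 9 × 3% × kr 390,140.21 = kr 105,337.86…
Interest (16.8%/yr ÷ 12 = 1.4%/month): kr 390,140.21 × ((1 + 0.014)^13 − 1) = kr 77,287.1489…
Total = kr 390,140.21 + kr 124,844.8672 + kr 77,287.1489… = kr 592,272.23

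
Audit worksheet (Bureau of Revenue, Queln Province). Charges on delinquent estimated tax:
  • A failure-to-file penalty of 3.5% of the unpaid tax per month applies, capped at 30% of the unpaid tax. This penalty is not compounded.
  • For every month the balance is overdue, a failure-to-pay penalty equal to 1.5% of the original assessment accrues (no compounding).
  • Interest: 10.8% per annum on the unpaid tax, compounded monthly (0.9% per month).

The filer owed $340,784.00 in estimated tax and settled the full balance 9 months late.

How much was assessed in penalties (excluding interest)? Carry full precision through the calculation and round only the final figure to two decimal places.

Failure-to-file: 9 × 3.5% × $340,784.00 = $107,346.96, capped at 30% × $340,784.00 = $102,235.20
Failure-to-pay penalty = 1.5% × $340,784.00 × 9 mo = $46,005.84
Total penalty = $102,235.20 + $46,005.84 = $148,241.04

$148,241.04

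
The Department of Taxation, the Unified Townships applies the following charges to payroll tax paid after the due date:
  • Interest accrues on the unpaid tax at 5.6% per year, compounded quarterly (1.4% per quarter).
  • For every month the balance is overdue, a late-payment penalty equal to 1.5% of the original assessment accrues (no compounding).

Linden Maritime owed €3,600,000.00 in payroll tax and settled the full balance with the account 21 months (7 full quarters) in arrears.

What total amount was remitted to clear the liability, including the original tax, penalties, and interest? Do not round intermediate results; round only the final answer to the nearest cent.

Late-payment penalty: 21 × 1.5% × €3,600,000.00 = €1,134,000.00
Interest: €3,600,000.00 × ((1 + 0.014)^7 − 1) = €3,600,000.00 × 0.1022134… = €367,968.2253…
Total = €3,600,000.00 + €1,134,000.0000 + €367,968.2253… = €5,101,968.23

€5,101,968.23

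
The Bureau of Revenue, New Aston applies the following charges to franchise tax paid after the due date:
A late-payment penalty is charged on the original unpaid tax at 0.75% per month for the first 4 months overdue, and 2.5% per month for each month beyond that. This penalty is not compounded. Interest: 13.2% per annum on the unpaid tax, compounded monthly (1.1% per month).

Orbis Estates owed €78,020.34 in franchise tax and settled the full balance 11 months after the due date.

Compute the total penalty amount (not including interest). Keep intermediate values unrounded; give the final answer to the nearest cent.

Penalty, months 1–4: 4 × 0.75% × €78,020.34 = €2,340.61…
Penalty, months 5–11: 7 × 2.5% × €78,020.34 = €13,653.56…
Total penalty = €2,340.61… + €13,653.56… = €15,994.17

€15,994.17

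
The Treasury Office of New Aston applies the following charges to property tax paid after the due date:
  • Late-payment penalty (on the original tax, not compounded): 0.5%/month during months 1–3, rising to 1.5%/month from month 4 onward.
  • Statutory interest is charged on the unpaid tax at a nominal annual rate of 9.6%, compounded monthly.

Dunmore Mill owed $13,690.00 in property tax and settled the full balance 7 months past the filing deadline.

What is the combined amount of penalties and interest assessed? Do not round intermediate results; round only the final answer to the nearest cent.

Penalty, months 1–3: 3 × 0.5% × $13,690.00 = $205.35
Penalty, months 4–7: 4 × 1.5% × $13,690.00 = $821.40
Interest (9.6%/yr ÷ 12 = 0.8%/month): $13,690.00 × ((1 + 0.008)^7 − 1) = $785.2867…
Penalties + interest = $1,026.7500 + $785.2867… = $1,812.04

$1,812.04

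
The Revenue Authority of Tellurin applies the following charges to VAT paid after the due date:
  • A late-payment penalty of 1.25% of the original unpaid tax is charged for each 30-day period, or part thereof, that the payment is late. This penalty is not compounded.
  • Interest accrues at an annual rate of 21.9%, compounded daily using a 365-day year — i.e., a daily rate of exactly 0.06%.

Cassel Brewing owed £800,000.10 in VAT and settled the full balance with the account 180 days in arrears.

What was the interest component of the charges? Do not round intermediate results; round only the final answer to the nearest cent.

£91,209.34

Interest: £800,000.10 × ((1 + 0.0006)^180 − 1) = £800,000.10 × 0.11401167… = £91,209.3436…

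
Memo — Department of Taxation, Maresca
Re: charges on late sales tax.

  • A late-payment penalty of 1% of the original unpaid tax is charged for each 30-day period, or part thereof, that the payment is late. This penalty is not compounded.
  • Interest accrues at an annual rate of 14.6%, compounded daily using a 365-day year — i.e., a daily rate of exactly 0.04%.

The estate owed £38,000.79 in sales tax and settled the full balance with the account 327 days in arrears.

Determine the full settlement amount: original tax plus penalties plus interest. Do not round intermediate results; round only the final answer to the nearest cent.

£47,489.97

Penalty periods: ⌈327/30⌉ = 11; penalty = 11 × 1% × £38,000.79 = £4,180.09…
Interest: £38,000.79 × ((1 + 0.0004)^327 − 1) = £38,000.79 × 0.13971000… = £5,309.0905…
Total = £38,000.79 + £4,180.0869 + £5,309.0905… = £47,489.97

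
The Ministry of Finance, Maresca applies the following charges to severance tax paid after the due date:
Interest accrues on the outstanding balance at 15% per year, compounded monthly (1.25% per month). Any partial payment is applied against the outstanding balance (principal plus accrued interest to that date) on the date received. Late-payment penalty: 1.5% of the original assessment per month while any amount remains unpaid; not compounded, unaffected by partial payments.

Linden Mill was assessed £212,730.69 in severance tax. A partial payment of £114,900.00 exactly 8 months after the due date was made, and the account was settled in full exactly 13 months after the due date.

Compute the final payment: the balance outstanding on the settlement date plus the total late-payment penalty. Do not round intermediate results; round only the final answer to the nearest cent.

£169,234.16

Balance at month 8: £212,730.6900 × (1 + 0.0125)^8 = £234,958.0904…
After £114,900.00 payment: £234,958.0904… − £114,900.00 = £120,058.0904…
Balance at month 13: £120,058.0904… × (1 + 0.0125)^5 = £127,751.6714…
Penalty: 13 × 1.5% × £212,730.69 = £41,482.48…
Final settlement = outstanding balance + penalty = £127,751.6714… + £41,482.48… = £169,234.16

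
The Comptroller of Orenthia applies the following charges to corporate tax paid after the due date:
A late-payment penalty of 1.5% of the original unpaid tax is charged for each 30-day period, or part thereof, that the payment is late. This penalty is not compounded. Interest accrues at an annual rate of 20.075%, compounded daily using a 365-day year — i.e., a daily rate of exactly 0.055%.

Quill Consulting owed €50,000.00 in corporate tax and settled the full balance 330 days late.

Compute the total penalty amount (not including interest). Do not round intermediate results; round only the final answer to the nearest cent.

€8,250.00

Penalty periods: ⌈330/30⌉ = 11; penalty = 11 × 1.5% × €50,000.00 = €8,250.00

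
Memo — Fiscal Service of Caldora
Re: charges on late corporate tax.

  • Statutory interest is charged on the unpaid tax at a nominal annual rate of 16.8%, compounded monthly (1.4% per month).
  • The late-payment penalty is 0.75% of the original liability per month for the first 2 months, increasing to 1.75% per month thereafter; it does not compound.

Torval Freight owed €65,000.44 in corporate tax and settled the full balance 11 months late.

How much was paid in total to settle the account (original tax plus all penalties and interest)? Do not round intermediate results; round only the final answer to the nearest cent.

Penalty, months 1–2: 2 × 0.75% × €65,000.44 = €975.01…
Penalty, months 3–11: 9 × 1.75% × €65,000.44 = €10,237.57…
Interest: €65,000.44 × ((1 + 0.014)^11 − 1) = €65,000.44 × 0.1652457… = €10,741.0425…
Total = €65,000.44 + €11,212.5759 + €10,741.0425… = €86,954.06

€86,954.06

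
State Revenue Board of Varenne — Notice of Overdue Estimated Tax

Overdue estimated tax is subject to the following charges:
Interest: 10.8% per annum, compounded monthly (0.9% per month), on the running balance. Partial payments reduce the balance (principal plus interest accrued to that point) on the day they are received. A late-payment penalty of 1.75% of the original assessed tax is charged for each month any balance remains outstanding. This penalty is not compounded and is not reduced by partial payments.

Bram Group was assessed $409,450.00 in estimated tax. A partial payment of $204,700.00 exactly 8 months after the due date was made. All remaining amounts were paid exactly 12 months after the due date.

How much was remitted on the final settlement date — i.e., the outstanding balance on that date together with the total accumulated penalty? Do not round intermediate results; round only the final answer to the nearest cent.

$329,741.75

Balance at month 8: $409,450.0000 × (1 + 0.009)^8 = $439,875.9374…
After $204,700.00 payment: $439,875.9374… − $204,700.00 = $235,175.9374…
Balance at month 12: $235,175.9374… × (1 + 0.009)^4 = $243,757.2540…
Penalty: 12 × 1.75% × $409,450.00 = $85,984.50
Final settlement = outstanding balance + penalty = $243,757.2540… + $85,984.50 = $329,741.75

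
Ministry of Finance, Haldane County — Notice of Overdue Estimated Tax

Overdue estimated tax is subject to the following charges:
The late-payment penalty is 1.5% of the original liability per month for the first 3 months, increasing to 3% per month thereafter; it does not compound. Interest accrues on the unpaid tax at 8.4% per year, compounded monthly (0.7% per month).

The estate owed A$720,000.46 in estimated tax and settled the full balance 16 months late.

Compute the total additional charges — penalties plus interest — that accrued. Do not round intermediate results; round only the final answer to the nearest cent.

Penalty, months 1–3: 3 × 1.5% × A$720,000.46 = A$32,400.02…
Penalty, months 4–16: 13 × 3% × A$720,000.46 = A$280,800.18…
Interest: A$720,000.46 × ((1 + 0.007)^16 − 1) = A$720,000.46 × 0.1180765… = A$85,015.1517…
Penalties + interest = A$313,200.2001 + A$85,015.1517… = A$398,215.35

A$398,215.35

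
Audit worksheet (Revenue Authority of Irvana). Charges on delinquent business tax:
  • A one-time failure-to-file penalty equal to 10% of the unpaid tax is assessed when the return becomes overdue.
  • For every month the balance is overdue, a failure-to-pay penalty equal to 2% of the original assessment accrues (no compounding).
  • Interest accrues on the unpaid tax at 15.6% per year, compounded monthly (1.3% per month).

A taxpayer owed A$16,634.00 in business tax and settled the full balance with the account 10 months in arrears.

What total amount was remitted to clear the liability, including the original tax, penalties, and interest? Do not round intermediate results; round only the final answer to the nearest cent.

A$23,917.61

Failure-to-file penalty: 10% × A$16,634.00 = A$1,663.40
Failure-to-pay penalty = 2% × A$16,634.00 × 10 mo = A$3,326.80
Interest: A$16,634.00 × ((1 + 0.013)^10 − 1) = A$16,634.00 × 0.1378747… = A$2,293.4083…
Total = A$16,634.00 + A$4,990.2000 + A$2,293.4083… = A$23,917.61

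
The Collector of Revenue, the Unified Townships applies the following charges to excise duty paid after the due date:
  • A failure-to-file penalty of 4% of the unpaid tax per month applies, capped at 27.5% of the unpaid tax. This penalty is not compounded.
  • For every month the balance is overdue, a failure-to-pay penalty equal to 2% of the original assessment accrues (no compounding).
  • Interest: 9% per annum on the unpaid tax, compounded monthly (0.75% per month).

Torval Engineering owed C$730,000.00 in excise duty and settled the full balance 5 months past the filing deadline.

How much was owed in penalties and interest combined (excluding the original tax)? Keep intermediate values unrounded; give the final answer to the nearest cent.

Failure-to-file: 5 × 4% × C$730,000.00 = C$146,000.00 (under the 27.5% cap)
Failure-to-pay penalty: 5 × 2% × C$730,000.00 = C$73,000.00
Interest: C$730,000.00 × ((1 + 0.0075)^5 − 1) = C$730,000.00 × 0.0380667… = C$27,788.7163…
Penalties + interest = C$219,000.0000 + C$27,788.7163… = C$246,788.72

C$246,788.72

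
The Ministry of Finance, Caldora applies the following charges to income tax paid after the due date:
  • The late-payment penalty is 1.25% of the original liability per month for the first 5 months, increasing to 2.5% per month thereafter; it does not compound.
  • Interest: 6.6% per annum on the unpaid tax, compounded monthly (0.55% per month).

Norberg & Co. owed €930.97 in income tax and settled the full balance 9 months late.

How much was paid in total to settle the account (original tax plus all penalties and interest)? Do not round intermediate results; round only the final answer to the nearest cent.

Penalty, months 1–5: 5 × 1.25% × €930.97 = €58.19…
Penalty, months 6–9: 4 × 2.5% × €930.97 = €93.10…
Interest: €930.97 × ((1 + 0.0055)^9 − 1) = €930.97 × 0.0506031… = €47.1100…
Total = €930.97 + €151.2826… + €47.1100… = €1,129.36

€1,129.36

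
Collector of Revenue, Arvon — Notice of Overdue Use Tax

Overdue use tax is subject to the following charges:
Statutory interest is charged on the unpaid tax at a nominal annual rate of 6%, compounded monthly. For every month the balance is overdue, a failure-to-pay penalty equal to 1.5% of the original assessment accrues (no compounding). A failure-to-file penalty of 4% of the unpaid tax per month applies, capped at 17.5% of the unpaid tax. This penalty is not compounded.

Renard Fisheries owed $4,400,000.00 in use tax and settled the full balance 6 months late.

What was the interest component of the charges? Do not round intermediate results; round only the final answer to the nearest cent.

$133,661.04

Interest (6%/yr ÷ 12 = 0.5%/month): $4,400,000.00 × ((1 + 0.005)^6 − 1) = $133,661.0413…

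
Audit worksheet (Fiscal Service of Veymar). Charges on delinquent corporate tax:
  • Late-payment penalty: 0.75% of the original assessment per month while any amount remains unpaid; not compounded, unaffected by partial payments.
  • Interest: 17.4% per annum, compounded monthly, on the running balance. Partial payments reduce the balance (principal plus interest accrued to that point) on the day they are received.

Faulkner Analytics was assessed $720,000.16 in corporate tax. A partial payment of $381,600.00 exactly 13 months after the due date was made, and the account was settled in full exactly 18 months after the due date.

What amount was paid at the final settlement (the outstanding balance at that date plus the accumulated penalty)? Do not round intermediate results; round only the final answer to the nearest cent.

Monthly rate = 17.4% ÷ 12 = 1.45%
Balance at month 13: $720,000.1600 × (1 + 0.0145)^13 = $868,178.9682…
After $381,600.00 payment: $868,178.9682… − $381,600.00 = $486,578.9682…
Balance at month 18: $486,578.9682… × (1 + 0.0145)^5 = $522,893.9175…
Penalty: 18 × 0.75% × $720,000.16 = $97,200.02…
Final settlement = outstanding balance + penalty = $522,893.9175… + $97,200.02… = $620,093.94

$620,093.94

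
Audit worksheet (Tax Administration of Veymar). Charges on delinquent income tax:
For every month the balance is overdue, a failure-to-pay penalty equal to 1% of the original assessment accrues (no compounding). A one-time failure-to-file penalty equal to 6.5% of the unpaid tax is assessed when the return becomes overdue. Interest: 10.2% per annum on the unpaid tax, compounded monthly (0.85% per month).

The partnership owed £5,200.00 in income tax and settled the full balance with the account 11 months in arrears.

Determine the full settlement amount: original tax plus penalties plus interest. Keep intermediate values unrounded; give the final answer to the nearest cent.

£6,617.40

Failure-to-file penalty: 6.5% × £5,200.00 = £338.00
Failure-to-pay penalty = 1% × £5,200.00 × 11 mo = £572.00
Interest: £5,200.00 × ((1 + 0.0085)^11 − 1) = £5,200.00 × 0.0975768… = £507.3995…
Total = £5,200.00 + £910.0000 + £507.3995… = £6,617.40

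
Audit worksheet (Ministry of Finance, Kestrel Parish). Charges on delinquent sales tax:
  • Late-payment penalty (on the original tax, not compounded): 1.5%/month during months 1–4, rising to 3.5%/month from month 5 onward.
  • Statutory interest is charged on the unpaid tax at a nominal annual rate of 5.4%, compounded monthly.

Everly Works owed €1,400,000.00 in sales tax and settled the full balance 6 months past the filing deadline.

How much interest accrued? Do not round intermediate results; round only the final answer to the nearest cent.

Interest (5.4%/yr ÷ 12 = 0.45%/month): €1,400,000.00 × ((1 + 0.0045)^6 − 1) = €38,227.8101…

€38,227.81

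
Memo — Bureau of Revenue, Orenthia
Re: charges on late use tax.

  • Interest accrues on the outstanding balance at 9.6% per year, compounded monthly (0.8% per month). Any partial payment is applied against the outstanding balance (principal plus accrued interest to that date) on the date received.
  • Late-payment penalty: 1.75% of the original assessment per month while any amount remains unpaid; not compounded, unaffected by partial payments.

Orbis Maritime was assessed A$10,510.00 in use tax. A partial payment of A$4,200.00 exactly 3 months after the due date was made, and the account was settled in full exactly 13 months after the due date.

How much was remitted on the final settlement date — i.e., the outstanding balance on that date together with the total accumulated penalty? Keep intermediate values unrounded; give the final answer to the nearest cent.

Balance at month 3: A$10,510.0000 × (1 + 0.008)^3 = A$10,764.2633…
After A$4,200.00 payment: A$10,764.2633… − A$4,200.00 = A$6,564.2633…
Balance at month 13: A$6,564.2633… × (1 + 0.008)^10 = A$7,108.7185…
Penalty: 13 × 1.75% × A$10,510.00 = A$2,391.03…
Final settlement = outstanding balance + penalty = A$7,108.7185… + A$2,391.03… = A$9,499.74

A$9,499.74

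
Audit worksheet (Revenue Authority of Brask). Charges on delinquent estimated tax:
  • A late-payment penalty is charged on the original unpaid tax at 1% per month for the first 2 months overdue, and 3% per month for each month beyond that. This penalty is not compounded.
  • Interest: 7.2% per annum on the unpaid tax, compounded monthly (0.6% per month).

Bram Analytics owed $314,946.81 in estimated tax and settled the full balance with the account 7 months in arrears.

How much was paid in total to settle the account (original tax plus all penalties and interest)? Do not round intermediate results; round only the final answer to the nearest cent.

$381,956.03

Penalty, months 1–2: 2 × 1% × $314,946.81 = $6,298.94…
Penalty, months 3–7: 5 × 3% × $314,946.81 = $47,242.02…
Interest: $314,946.81 × ((1 + 0.006)^7 − 1) = $314,946.81 × 0.0427636… = $13,468.2611…
Total = $314,946.81 + $53,540.9577 + $13,468.2611… = $381,956.03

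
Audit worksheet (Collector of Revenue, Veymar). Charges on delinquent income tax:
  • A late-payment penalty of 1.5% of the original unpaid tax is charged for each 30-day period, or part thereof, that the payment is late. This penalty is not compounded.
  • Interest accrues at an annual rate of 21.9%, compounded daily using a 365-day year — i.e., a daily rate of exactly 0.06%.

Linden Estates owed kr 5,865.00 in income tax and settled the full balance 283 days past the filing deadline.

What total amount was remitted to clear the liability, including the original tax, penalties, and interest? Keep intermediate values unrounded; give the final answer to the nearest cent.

kr 7,829.82

Penalty periods: ⌈283/30⌉ = 10; penalty = 10 × 1.5% × kr 5,865.00 = kr 879.75
Interest: kr 5,865.00 × ((1 + 0.0006)^283 − 1) = kr 5,865.00 × 0.18500747… = kr 1,085.0688…
Total = kr 5,865.00 + kr 879.7500 + kr 1,085.0688… = kr 7,829.82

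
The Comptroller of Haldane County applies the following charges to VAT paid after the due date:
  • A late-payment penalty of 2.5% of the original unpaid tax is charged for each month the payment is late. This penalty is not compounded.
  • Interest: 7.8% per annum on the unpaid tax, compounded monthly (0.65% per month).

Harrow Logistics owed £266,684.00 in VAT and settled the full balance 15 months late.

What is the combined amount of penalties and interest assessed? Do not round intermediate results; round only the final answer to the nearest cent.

£127,225.25

Late-payment penalty: 15 × 2.5% × £266,684.00 = £100,006.50
Interest: £266,684.00 × ((1 + 0.0065)^15 − 1) = £266,684.00 × 0.1020637… = £27,218.7494…
Penalties + interest = £100,006.5000 + £27,218.7494… = £127,225.25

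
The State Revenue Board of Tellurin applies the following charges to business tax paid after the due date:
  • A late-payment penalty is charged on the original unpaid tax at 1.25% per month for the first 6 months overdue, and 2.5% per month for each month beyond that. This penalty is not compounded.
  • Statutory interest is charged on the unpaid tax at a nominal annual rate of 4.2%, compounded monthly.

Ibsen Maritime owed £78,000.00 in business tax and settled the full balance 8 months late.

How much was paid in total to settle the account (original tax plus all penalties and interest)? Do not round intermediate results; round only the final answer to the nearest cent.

Penalty, months 1–6: 6 × 1.25% × £78,000.00 = £5,850.00
Penalty, months 7–8: 2 × 2.5% × £78,000.00 = £3,900.00
Interest (4.2%/yr ÷ 12 = 0.35%/month): £78,000.00 × ((1 + 0.0035)^8 − 1) = £2,210.9421…
Total = £78,000.00 + £9,750.0000 + £2,210.9421… = £89,960.94

£89,960.94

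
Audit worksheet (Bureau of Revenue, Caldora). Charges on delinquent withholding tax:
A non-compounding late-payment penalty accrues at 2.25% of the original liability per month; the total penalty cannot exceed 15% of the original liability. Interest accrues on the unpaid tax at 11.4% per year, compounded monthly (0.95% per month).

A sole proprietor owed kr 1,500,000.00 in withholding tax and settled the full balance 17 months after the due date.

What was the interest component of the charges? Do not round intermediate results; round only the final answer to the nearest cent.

Interest: kr 1,500,000.00 × ((1 + 0.0095)^17 − 1) = kr 1,500,000.00 × 0.1743769… = kr 261,565.3324…

kr 261,565.33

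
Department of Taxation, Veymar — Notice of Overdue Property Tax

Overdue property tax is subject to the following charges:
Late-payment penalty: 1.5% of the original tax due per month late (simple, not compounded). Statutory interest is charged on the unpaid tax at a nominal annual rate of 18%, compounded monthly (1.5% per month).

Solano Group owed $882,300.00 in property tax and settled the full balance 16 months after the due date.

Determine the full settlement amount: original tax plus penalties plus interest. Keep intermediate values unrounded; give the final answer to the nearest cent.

$1,331,377.95

Late-payment penalty: 16 × 1.5% × $882,300.00 = $211,752.00
Interest: $882,300.00 × ((1 + 0.015)^16 − 1) = $882,300.00 × 0.2689855… = $237,325.9487…
Total = $882,300.00 + $211,752.0000 + $237,325.9487… = $1,331,377.95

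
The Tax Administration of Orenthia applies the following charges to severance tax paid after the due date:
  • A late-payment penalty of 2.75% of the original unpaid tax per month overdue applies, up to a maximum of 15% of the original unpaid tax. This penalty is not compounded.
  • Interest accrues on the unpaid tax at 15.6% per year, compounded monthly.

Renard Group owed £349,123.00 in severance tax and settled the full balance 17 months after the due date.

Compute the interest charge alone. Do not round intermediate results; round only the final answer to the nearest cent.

£85,726.56

Interest (15.6%/yr ÷ 12 = 1.3%/month): £349,123.00 × ((1 + 0.013)^17 − 1) = £85,726.5569…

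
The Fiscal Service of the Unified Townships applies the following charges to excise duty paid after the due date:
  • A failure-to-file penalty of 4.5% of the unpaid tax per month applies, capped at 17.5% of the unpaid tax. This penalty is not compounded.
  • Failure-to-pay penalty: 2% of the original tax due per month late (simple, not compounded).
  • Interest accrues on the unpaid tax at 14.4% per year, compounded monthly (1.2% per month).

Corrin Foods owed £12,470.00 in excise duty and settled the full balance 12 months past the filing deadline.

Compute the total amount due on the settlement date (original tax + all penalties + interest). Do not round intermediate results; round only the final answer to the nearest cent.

Failure-to-file: 12 × 4.5% × £12,470.00 = £6,733.80, capped at 17.5% × £12,470.00 = £2,182.25
Failure-to-pay penalty = 2% × £12,470.00 × 12 mo = £2,992.80
Interest: £12,470.00 × ((1 + 0.012)^12 − 1) = £12,470.00 × 0.1538946… = £1,919.0660…
Total = £12,470.00 + £5,175.0500 + £1,919.0660… = £19,564.12

£19,564.12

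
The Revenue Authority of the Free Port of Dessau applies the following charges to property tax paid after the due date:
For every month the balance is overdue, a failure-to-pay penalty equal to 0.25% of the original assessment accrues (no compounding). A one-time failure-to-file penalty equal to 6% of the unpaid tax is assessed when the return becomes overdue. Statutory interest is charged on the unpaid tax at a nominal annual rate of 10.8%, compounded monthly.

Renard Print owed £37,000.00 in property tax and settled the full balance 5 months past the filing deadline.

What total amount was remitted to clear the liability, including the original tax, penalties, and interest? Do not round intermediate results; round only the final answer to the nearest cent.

£41,377.74

Failure-to-file penalty: 6% × £37,000.00 = £2,220.00
Failure-to-pay penalty = 0.25% × £37,000.00 × 5 mo = £462.50
Interest (10.8%/yr ÷ 12 = 0.9%/month): £37,000.00 × ((1 + 0.009)^5 − 1) = £1,695.2409…
Total = £37,000.00 + £2,682.5000 + £1,695.2409… = £41,377.74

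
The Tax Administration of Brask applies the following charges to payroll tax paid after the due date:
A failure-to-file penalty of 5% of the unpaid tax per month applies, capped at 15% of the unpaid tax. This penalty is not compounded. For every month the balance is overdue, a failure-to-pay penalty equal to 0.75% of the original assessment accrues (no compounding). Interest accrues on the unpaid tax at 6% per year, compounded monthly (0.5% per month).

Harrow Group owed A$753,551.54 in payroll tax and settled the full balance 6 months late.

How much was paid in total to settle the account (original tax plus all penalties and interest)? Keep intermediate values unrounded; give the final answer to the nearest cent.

A$923,385.11

Failure-to-file: 6 × 5% × A$753,551.54 = A$226,065.46…, capped at 15% × A$753,551.54 = A$113,032.73…
Failure-to-pay penalty = 0.75% × A$753,551.54 × 6 mo = A$33,909.82…
Interest: A$753,551.54 × ((1 + 0.005)^6 − 1) = A$753,551.54 × 0.0303775… = A$22,891.0190…
Total = A$753,551.54 + A$146,942.5503 + A$22,891.0190… = A$923,385.11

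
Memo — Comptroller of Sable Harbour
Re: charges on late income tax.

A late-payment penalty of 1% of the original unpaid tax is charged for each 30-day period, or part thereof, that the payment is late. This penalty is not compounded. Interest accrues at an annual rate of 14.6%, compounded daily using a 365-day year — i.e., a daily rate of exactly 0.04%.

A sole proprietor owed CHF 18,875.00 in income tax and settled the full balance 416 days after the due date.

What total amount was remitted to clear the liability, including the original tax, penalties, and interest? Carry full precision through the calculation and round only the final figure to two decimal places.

Penalty periods: ⌈416/30⌉ = 14; penalty = 14 × 1% × CHF 18,875.00 = CHF 2,642.50
Interest: CHF 18,875.00 × ((1 + 0.0004)^416 − 1) = CHF 18,875.00 × 0.18100613… = CHF 3,416.4907…
Total = CHF 18,875.00 + CHF 2,642.5000 + CHF 3,416.4907… = CHF 24,933.99

CHF 24,933.99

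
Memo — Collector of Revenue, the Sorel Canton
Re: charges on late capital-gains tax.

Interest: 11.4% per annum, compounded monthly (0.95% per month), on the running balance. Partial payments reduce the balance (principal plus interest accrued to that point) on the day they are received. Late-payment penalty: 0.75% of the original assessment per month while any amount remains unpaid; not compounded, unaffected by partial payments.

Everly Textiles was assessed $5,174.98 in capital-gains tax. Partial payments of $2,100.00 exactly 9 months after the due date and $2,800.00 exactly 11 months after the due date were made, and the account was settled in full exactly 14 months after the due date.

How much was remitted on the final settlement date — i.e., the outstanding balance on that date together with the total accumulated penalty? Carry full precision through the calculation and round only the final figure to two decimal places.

Balance at month 9: $5,174.9800 × (1 + 0.0095)^9 = $5,634.6324…
After $2,100.00 payment: $5,634.6324… − $2,100.00 = $3,534.6324…
Balance at month 11: $3,534.6324… × (1 + 0.0095)^2 = $3,602.1094…
After $2,800.00 payment: $3,602.1094… − $2,800.00 = $802.1094…
Balance at month 14: $802.1094… × (1 + 0.0095)^3 = $825.1874…
Penalty: 14 × 0.75% × $5,174.98 = $543.37…
Final settlement = outstanding balance + penalty = $825.1874… + $543.37… = $1,368.56

$1,368.56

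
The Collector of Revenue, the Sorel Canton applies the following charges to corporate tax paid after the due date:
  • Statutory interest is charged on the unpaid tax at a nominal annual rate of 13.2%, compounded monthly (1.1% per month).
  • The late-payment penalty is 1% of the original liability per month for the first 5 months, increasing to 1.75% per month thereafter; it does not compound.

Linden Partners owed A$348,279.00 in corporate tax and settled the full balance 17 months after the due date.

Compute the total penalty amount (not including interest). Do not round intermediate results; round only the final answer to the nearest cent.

A$90,552.54

Penalty, months 1–5: 5 × 1% × A$348,279.00 = A$17,413.95
Penalty, months 6–17: 12 × 1.75% × A$348,279.00 = A$73,138.59
Total penalty = A$17,413.95 + A$73,138.59 = A$90,552.54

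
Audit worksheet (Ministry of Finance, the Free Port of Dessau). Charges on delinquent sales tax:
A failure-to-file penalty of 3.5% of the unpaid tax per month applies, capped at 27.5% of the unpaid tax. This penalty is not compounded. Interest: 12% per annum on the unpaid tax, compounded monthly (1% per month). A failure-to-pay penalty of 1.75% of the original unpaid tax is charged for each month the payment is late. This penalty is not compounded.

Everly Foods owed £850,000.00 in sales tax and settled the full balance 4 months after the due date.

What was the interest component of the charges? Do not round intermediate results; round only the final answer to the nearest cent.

£34,513.41

Interest: £850,000.00 × ((1 + 0.01)^4 − 1) = £850,000.00 × 0.0406040… = £34,513.4085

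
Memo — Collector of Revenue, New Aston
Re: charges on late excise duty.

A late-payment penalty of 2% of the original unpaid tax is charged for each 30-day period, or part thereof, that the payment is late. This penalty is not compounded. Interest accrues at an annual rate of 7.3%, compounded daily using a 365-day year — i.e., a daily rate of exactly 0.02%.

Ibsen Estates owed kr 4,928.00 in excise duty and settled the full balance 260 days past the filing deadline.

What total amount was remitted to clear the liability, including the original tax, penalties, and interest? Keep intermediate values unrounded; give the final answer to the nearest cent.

Penalty periods: ⌈260/30⌉ = 9; penalty = 9 × 2% × kr 4,928.00 = kr 887.04
Interest: kr 4,928.00 × ((1 + 0.0002)^260 − 1) = kr 4,928.00 × 0.05337027… = kr 263.0087…
Total = kr 4,928.00 + kr 887.0400 + kr 263.0087… = kr 6,078.05

kr 6,078.05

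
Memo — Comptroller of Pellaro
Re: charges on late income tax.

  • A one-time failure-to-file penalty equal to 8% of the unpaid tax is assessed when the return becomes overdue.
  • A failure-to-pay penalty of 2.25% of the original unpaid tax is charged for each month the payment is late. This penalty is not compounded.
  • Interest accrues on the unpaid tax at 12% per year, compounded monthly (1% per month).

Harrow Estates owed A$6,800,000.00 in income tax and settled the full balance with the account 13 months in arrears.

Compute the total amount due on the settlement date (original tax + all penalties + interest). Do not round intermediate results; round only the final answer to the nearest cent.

Failure-to-file penalty: 8% × A$6,800,000.00 = A$544,000.00
Failure-to-pay penalty = 2.25% × A$6,800,000.00 × 13 mo = A$1,989,000.00
Interest: A$6,800,000.00 × ((1 + 0.01)^13 − 1) = A$6,800,000.00 × 0.1380933… = A$939,034.3069…
Total = A$6,800,000.00 + A$2,533,000.0000 + A$939,034.3069… = A$10,272,034.31

A$10,272,034.31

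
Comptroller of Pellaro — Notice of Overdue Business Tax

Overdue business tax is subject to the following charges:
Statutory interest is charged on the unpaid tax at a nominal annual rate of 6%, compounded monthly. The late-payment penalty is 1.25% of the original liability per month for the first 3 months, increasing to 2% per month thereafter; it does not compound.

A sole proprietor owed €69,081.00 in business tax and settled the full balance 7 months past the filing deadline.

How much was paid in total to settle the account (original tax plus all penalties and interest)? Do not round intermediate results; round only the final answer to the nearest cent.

€79,652.42

Penalty, months 1–3: 3 × 1.25% × €69,081.00 = €2,590.54…
Penalty, months 4–7: 4 × 2% × €69,081.00 = €5,526.48
Interest (6%/yr ÷ 12 = 0.5%/month): €69,081.00 × ((1 + 0.005)^7 − 1) = €2,454.4063…
Total = €69,081.00 + €8,117.0175 + €2,454.4063… = €79,652.42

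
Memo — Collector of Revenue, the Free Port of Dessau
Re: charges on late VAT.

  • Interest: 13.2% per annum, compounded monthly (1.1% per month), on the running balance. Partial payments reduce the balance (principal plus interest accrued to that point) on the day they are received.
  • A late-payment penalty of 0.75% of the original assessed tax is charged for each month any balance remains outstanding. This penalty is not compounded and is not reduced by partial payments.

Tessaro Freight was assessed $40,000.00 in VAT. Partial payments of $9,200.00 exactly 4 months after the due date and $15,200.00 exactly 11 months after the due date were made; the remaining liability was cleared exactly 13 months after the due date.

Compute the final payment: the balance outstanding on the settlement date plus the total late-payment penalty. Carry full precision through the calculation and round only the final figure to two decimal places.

$24,325.01

Balance at month 4: $40,000.0000 × (1 + 0.011)^4 = $41,789.2535…
After $9,200.00 payment: $41,789.2535… − $9,200.00 = $32,589.2535…
Balance at month 11: $32,589.2535… × (1 + 0.011)^7 = $35,182.9703…
After $15,200.00 payment: $35,182.9703… − $15,200.00 = $19,982.9703…
Balance at month 13: $19,982.9703… × (1 + 0.011)^2 = $20,425.0136…
Penalty: 13 × 0.75% × $40,000.00 = $3,900.00
Final settlement = outstanding balance + penalty = $20,425.0136… + $3,900.00 = $24,325.01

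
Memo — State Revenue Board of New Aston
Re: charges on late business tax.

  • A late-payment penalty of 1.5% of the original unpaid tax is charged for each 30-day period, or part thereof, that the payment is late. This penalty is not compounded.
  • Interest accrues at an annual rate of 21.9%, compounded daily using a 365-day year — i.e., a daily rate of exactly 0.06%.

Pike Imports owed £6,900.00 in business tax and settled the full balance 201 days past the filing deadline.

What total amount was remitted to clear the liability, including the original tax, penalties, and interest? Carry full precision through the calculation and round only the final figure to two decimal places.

£8,508.62

Penalty periods: ⌈201/30⌉ = 7; penalty = 7 × 1.5% × £6,900.00 = £724.50
Interest: £6,900.00 × ((1 + 0.0006)^201 − 1) = £6,900.00 × 0.12813275… = £884.1160…
Total = £6,900.00 + £724.5000 + £884.1160… = £8,508.62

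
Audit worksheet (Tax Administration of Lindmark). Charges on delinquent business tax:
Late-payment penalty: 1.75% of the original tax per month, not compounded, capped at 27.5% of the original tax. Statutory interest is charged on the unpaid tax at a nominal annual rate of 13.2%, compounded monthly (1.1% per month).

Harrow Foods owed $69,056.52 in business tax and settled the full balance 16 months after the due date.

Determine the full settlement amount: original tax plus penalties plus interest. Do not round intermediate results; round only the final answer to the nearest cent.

Penalty (uncapped): 16 × 1.75% × $69,056.52 = $19,335.83…; cap = 27.5% × $69,056.52 = $18,990.54… → penalty = $18,990.54…
Interest: $69,056.52 × ((1 + 0.011)^16 − 1) = $69,056.52 × 0.1912927… = $13,210.0099…
Total = $69,056.52 + $18,990.5430 + $13,210.0099… = $101,257.07

$101,257.07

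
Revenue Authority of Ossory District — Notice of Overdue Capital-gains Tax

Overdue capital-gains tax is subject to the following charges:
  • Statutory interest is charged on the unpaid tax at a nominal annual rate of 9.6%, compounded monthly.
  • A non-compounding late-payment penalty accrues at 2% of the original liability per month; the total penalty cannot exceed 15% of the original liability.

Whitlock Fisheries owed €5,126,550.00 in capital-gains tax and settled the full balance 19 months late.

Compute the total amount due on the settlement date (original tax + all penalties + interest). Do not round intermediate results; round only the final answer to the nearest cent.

Penalty (uncapped): 19 × 2% × €5,126,550.00 = €1,948,089.00; cap = 15% × €5,126,550.00 = €768,982.50 → penalty = €768,982.50
Interest (9.6%/yr ÷ 12 = 0.8%/month): €5,126,550.00 × ((1 + 0.008)^19 − 1) = €837,967.3682…
Total = €5,126,550.00 + €768,982.5000 + €837,967.3682… = €6,733,499.87

€6,733,499.87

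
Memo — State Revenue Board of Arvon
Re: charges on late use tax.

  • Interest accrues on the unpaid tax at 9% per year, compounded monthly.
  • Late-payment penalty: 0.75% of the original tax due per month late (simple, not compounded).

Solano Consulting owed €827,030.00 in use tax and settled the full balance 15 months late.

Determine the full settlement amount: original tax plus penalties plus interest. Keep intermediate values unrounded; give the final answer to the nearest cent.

Late-payment penalty: 15 × 0.75% × €827,030.00 = €93,040.88…
Interest (9%/yr ÷ 12 = 0.75%/month): €827,030.00 × ((1 + 0.0075)^15 − 1) = €98,087.9035…
Total = €827,030.00 + €93,040.8750 + €98,087.9035… = €1,018,158.78

€1,018,158.78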